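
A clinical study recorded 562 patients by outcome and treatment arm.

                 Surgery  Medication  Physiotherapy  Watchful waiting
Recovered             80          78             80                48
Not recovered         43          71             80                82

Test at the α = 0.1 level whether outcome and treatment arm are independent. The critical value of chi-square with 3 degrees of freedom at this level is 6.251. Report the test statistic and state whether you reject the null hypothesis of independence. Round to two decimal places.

20.18; reject H₀

Row totals: 286, 276. Column totals: 123, 149, 160, 130. Grand total N = 562.
Expected counts (row total × column total / N):
  Recovered, Surgery: 286×123/562 = 62.594
  Recovered, Medication: 286×149/562 = 75.826
  Recovered, Physiotherapy: 286×160/562 = 81.423
  Recovered, Watchful waiting: 286×130/562 = 66.157
  Not recovered, Surgery: 276×123/562 = 60.406
  Not recovered, Medication: 276×149/562 = 73.174
  Not recovered, Physiotherapy: 276×160/562 = 78.577
  Not recovered, Watchful waiting: 276×130/562 = 63.843
Contributions (O − E)²/E:
  (80 − 62.594)²/62.594 = 4.8402
  (78 − 75.826)²/75.826 = 0.0623
  (80 − 81.423)²/81.423 = 0.0249
  (48 − 66.157)²/66.157 = 4.9832
  (43 − 60.406)²/60.406 = 5.0155
  (71 − 73.174)²/73.174 = 0.0646
  (80 − 78.577)²/78.577 = 0.0258
  (82 − 63.843)²/63.843 = 5.1639
χ² = 4.8402 + 0.0623 + 0.0249 + 4.9832 + 5.0155 + 0.0646 + 0.0258 + 5.1639 = 20.18
df = (2−1)(4−1) = 3. Since 20.18 > 6.251, reject the null hypothesis of independence at α = 0.1.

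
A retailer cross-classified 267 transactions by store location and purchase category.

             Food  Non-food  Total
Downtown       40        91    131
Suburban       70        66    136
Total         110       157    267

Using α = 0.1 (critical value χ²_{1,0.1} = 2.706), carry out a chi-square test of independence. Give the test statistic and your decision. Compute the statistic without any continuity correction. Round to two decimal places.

Grand total N = 267.
Expected counts (row total × column total / N):
  Downtown, Food: 131×110/267 = 53.970
  Downtown, Non-food: 131×157/267 = 77.030
  Suburban, Food: 136×110/267 = 56.030
  Suburban, Non-food: 136×157/267 = 79.970
Contributions (O − E)²/E:
  (40 − 53.970)²/53.970 = 3.6161
  (91 − 77.030)²/77.030 = 2.5336
  (70 − 56.030)²/56.030 = 3.4832
  (66 − 79.970)²/79.970 = 2.4404
χ² = 3.6161 + 2.5336 + 3.4832 + 2.4404 = 12.07
df = (2−1)(2−1) = 1. Since 12.07 > 2.706, reject the null hypothesis of independence at α = 0.1.

12.07; reject H₀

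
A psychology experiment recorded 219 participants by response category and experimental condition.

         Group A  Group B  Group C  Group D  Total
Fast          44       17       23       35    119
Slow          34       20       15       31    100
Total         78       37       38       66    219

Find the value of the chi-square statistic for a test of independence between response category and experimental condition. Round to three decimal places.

Grand total N = 219.
Expected counts (row total × column total / N):
  Fast, Group A: 119×78/219 = 42.3836
  Fast, Group B: 119×37/219 = 20.1050
  Fast, Group C: 119×38/219 = 20.6484
  Fast, Group D: 119×66/219 = 35.8630
  Slow, Group A: 100×78/219 = 35.6164
  Slow, Group B: 100×37/219 = 16.8950
  Slow, Group C: 100×38/219 = 17.3516
  Slow, Group D: 100×66/219 = 30.1370
Contributions (O − E)²/E:
  (44 − 42.3836)²/42.3836 = 0.0616
  (17 − 20.1050)²/20.1050 = 0.4795
  (23 − 20.6484)²/20.6484 = 0.2678
  (35 − 35.8630)²/35.8630 = 0.0208
  (34 − 35.6164)²/35.6164 = 0.0734
  (20 − 16.8950)²/16.8950 = 0.5706
  (15 − 17.3516)²/17.3516 = 0.3187
  (31 − 30.1370)²/30.1370 = 0.0247
χ² = 0.0616 + 0.4795 + 0.2678 + 0.0208 + 0.0734 + 0.5706 + 0.3187 + 0.0247 = 1.817

1.817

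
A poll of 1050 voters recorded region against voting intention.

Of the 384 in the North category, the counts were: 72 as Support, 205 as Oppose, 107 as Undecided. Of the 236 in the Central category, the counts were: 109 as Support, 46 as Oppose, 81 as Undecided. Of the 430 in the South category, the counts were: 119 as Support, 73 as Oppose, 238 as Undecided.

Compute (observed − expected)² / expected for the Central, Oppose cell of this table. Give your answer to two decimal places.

Row total (Central) = 236; column total (Oppose) = 324; N = 1050.
Expected count E = 236 × 324 / 1050 = 72.823.
Contribution = (O − E)²/E = (46 − 72.823)² / 72.823 = 9.88.

9.88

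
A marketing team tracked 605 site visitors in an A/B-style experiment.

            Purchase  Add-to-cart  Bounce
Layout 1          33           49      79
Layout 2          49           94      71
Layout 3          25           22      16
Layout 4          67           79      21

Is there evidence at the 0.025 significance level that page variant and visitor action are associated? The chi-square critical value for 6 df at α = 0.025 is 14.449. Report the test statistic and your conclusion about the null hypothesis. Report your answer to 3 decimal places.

59.867; reject H₀

Row totals: 161, 214, 63, 167. Column totals: 174, 244, 187. Grand total N = 605.
Expected counts (row total × column total / N):
  Layout 1, Purchase: 161×174/605 = 46.30413
  Layout 1, Add-to-cart: 161×244/605 = 64.93223
  Layout 1, Bounce: 161×187/605 = 49.76364
  Layout 2, Purchase: 214×174/605 = 61.54711
  Layout 2, Add-to-cart: 214×244/605 = 86.30744
  Layout 2, Bounce: 214×187/605 = 66.14545
  Layout 3, Purchase: 63×174/605 = 18.11901
  Layout 3, Add-to-cart: 63×244/605 = 25.40826
  Layout 3, Bounce: 63×187/605 = 19.47273
  Layout 4, Purchase: 167×174/605 = 48.02975
  Layout 4, Add-to-cart: 167×244/605 = 67.35207
  Layout 4, Bounce: 167×187/605 = 51.61818
Contributions (O − E)²/E:
  (33 − 46.30413)²/46.30413 = 3.8226
  (49 − 64.93223)²/64.93223 = 3.9092
  (79 − 49.76364)²/49.76364 = 17.1765
  (49 − 61.54711)²/61.54711 = 2.5579
  (94 − 86.30744)²/86.30744 = 0.6856
  (71 − 66.14545)²/66.14545 = 0.3563
  (25 − 18.11901)²/18.11901 = 2.6132
  (22 − 25.40826)²/25.40826 = 0.4572
  (16 − 19.47273)²/19.47273 = 0.6193
  (67 − 48.02975)²/48.02975 = 7.4927
  (79 − 67.35207)²/67.35207 = 2.0144
  (21 − 51.61818)²/51.61818 = 18.1617
χ² = 3.8226 + 3.9092 + 17.1765 + 2.5579 + 0.6856 + 0.3563 + 2.6132 + 0.4572 + 0.6193 + 7.4927 + 2.0144 + 18.1617 = 59.867
df = (4−1)(3−1) = 6. Since 59.867 > 14.449, reject the null hypothesis of independence at α = 0.025.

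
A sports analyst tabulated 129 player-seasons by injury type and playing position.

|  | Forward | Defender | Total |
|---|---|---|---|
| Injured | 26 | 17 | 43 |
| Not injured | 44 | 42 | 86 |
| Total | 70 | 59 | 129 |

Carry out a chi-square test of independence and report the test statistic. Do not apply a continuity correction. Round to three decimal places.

Grand total N = 129.
Expected counts (row total × column total / N):
  Injured, Forward: 43×70/129 = 23.3333
  Injured, Defender: 43×59/129 = 19.6667
  Not injured, Forward: 86×70/129 = 46.6667
  Not injured, Defender: 86×59/129 = 39.3333
Contributions (O − E)²/E:
  (26 − 23.3333)²/23.3333 = 0.3048
  (17 − 19.6667)²/19.6667 = 0.3616
  (44 − 46.6667)²/46.6667 = 0.1524
  (42 − 39.3333)²/39.3333 = 0.1808
χ² = 0.3048 + 0.3616 + 0.1524 + 0.1808 = 1.000

1.000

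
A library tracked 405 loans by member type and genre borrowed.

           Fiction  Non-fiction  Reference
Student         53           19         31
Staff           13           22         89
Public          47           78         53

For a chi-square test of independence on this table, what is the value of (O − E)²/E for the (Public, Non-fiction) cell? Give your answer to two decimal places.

Row total (Public) = 178; column total (Non-fiction) = 119; N = 405.
Expected count E = 178 × 119 / 405 = 52.301.
Contribution = (O − E)²/E = (78 − 52.301)² / 52.301 = 12.63.

12.63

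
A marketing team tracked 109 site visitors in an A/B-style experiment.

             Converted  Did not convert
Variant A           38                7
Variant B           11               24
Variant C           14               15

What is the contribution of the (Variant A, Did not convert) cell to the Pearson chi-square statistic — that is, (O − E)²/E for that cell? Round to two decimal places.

7.57

Row total (Variant A) = 45; column total (Did not convert) = 46; N = 109.
Expected count E = 45 × 46 / 109 = 18.991.
Contribution = (O − E)²/E = (7 − 18.991)² / 18.991 = 7.57.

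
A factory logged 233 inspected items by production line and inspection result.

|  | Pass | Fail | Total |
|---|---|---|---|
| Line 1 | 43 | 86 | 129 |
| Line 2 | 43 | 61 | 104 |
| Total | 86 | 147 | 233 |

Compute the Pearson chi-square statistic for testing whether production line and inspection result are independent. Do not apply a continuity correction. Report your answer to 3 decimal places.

Grand total N = 233.
Expected counts (row total × column total / N):
  Line 1, Pass: 129×86/233 = 47.6137
  Line 1, Fail: 129×147/233 = 81.3863
  Line 2, Pass: 104×86/233 = 38.3863
  Line 2, Fail: 104×147/233 = 65.6137
Contributions (O − E)²/E:
  (43 − 47.6137)²/47.6137 = 0.4471
  (86 − 81.3863)²/81.3863 = 0.2615
  (43 − 38.3863)²/38.3863 = 0.5545
  (61 − 65.6137)²/65.6137 = 0.3244
χ² = 0.4471 + 0.2615 + 0.5545 + 0.3244 = 1.588

1.588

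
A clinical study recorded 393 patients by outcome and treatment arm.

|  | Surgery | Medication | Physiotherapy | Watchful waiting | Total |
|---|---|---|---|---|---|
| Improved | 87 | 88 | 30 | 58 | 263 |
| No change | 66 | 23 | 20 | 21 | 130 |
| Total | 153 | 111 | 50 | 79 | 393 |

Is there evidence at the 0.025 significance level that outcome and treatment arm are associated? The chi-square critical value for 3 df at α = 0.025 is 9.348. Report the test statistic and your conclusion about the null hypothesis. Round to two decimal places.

17.24; reject H₀

Grand total N = 393.
Expected counts (row total × column total / N):
  Improved, Surgery: 263×153/393 = 102.3893
  Improved, Medication: 263×111/393 = 74.2824
  Improved, Physiotherapy: 263×50/393 = 33.4606
  Improved, Watchful waiting: 263×79/393 = 52.8677
  No change, Surgery: 130×153/393 = 50.6107
  No change, Medication: 130×111/393 = 36.7176
  No change, Physiotherapy: 130×50/393 = 16.5394
  No change, Watchful waiting: 130×79/393 = 26.1323
Contributions (O − E)²/E:
  (87 − 102.3893)²/102.3893 = 2.3130
  (88 − 74.2824)²/74.2824 = 2.5332
  (30 − 33.4606)²/33.4606 = 0.3579
  (58 − 52.8677)²/52.8677 = 0.4982
  (66 − 50.6107)²/50.6107 = 4.6795
  (23 − 36.7176)²/36.7176 = 5.1249
  (20 − 16.5394)²/16.5394 = 0.7241
  (21 − 26.1323)²/26.1323 = 1.0080
χ² = 2.3130 + 2.5332 + 0.3579 + 0.4982 + 4.6795 + 5.1249 + 0.7241 + 1.0080 = 17.24
df = (2−1)(4−1) = 3. Since 17.24 > 9.348, reject the null hypothesis of independence at α = 0.025.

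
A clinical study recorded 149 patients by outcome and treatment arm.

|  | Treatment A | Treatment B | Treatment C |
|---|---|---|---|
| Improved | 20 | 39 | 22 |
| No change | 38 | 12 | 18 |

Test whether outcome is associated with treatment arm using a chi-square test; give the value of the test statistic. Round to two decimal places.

Row totals: 81, 68. Column totals: 58, 51, 40. Grand total N = 149.
Expected counts (row total × column total / N):
  Improved, Treatment A: 81×58/149 = 31.530
  Improved, Treatment B: 81×51/149 = 27.725
  Improved, Treatment C: 81×40/149 = 21.745
  No change, Treatment A: 68×58/149 = 26.470
  No change, Treatment B: 68×51/149 = 23.275
  No change, Treatment C: 68×40/149 = 18.255
Contributions (O − E)²/E:
  (20 − 31.530)²/31.530 = 4.2163
  (39 − 27.725)²/27.725 = 4.5852
  (22 − 21.745)²/21.745 = 0.0030
  (38 − 26.470)²/26.470 = 5.0223
  (12 − 23.275)²/23.275 = 5.4619
  (18 − 18.255)²/18.255 = 0.0036
χ² = 4.2163 + 4.5852 + 0.0030 + 5.0223 + 5.4619 + 0.0036 = 19.29

19.29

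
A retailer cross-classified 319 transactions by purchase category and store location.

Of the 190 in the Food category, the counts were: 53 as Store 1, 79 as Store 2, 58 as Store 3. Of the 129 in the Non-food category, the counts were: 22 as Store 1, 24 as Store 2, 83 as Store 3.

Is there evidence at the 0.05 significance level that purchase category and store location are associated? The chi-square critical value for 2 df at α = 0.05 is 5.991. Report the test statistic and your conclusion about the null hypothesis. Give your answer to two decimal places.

36.28; reject H₀

Row totals: 190, 129. Column totals: 75, 103, 141. Grand total N = 319.
Expected counts (row total × column total / N):
  Food, Store 1: 190×75/319 = 44.671
  Food, Store 2: 190×103/319 = 61.348
  Food, Store 3: 190×141/319 = 83.981
  Non-food, Store 1: 129×75/319 = 30.329
  Non-food, Store 2: 129×103/319 = 41.652
  Non-food, Store 3: 129×141/319 = 57.019
Contributions (O − E)²/E:
  (53 − 44.671)²/44.671 = 1.5530
  (79 − 61.348)²/61.348 = 5.0791
  (58 − 83.981)²/83.981 = 8.0377
  (22 − 30.329)²/30.329 = 2.2873
  (24 − 41.652)²/41.652 = 7.4809
  (83 − 57.019)²/57.019 = 11.8384
χ² = 1.5530 + 5.0791 + 8.0377 + 2.2873 + 7.4809 + 11.8384 = 36.28
df = (2−1)(3−1) = 2. Since 36.28 > 5.991, reject the null hypothesis of independence at α = 0.05.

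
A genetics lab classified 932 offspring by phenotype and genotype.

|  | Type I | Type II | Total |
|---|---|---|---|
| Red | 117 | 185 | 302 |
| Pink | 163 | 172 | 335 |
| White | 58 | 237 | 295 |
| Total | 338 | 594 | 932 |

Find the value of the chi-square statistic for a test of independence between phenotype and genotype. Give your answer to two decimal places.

58.24

Grand total N = 932.
Expected counts (row total × column total / N):
  Red, Type I: 302×338/932 = 109.524
  Red, Type II: 302×594/932 = 192.476
  Pink, Type I: 335×338/932 = 121.491
  Pink, Type II: 335×594/932 = 213.509
  White, Type I: 295×338/932 = 106.985
  White, Type II: 295×594/932 = 188.015
Contributions (O − E)²/E:
  (117 − 109.524)²/109.524 = 0.5103
  (185 − 192.476)²/192.476 = 0.2904
  (163 − 121.491)²/121.491 = 14.1821
  (172 − 213.509)²/213.509 = 8.0699
  (58 − 106.985)²/106.985 = 22.4287
  (237 − 188.015)²/188.015 = 12.7624
χ² = 0.5103 + 0.2904 + 14.1821 + 8.0699 + 22.4287 + 12.7624 = 58.24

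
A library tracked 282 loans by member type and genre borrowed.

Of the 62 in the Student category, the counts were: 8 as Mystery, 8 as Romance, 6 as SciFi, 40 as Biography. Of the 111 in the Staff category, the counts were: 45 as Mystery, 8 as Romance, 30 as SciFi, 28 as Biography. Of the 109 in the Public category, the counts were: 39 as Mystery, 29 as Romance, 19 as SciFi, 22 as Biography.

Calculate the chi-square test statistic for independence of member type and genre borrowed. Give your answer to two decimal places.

Row totals: 62, 111, 109. Column totals: 92, 45, 55, 90. Grand total N = 282.
Expected counts (row total × column total / N):
  Student, Mystery: 62×92/282 = 20.227
  Student, Romance: 62×45/282 = 9.894
  Student, SciFi: 62×55/282 = 12.092
  Student, Biography: 62×90/282 = 19.787
  Staff, Mystery: 111×92/282 = 36.213
  Staff, Romance: 111×45/282 = 17.713
  Staff, SciFi: 111×55/282 = 21.649
  Staff, Biography: 111×90/282 = 35.426
  Public, Mystery: 109×92/282 = 35.560
  Public, Romance: 109×45/282 = 17.394
  Public, SciFi: 109×55/282 = 21.259
  Public, Biography: 109×90/282 = 34.787
Contributions (O − E)²/E:
  (8 − 20.227)²/20.227 = 7.3911
  (8 − 9.894)²/9.894 = 0.3626
  (6 − 12.092)²/12.092 = 3.0692
  (40 − 19.787)²/19.787 = 20.6482
  (45 − 36.213)²/36.213 = 2.1321
  (8 − 17.713)²/17.713 = 5.3262
  (30 − 21.649)²/21.649 = 3.2214
  (28 − 35.426)²/35.426 = 1.5566
  (39 − 35.560)²/35.560 = 0.3328
  (29 − 17.394)²/17.394 = 7.7440
  (19 − 21.259)²/21.259 = 0.2400
  (22 − 34.787)²/34.787 = 4.7002
χ² = 7.3911 + 0.3626 + 3.0692 + 20.6482 + 2.1321 + 5.3262 + 3.2214 + 1.5566 + 0.3328 + 7.7440 + 0.2400 + 4.7002 = 56.72

56.72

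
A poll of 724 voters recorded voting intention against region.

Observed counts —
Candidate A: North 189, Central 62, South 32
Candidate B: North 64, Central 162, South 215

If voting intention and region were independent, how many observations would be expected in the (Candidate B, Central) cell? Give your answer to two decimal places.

136.44

Row total (Candidate B) = 441; column total (Central) = 224; grand total N = 724.
Expected count = (row total × column total) / N = 441 × 224 / 724 = 136.44.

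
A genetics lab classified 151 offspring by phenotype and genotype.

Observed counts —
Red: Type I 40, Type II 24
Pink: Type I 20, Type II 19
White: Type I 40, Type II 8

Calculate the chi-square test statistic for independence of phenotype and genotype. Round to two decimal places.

10.57

Row totals: 64, 39, 48. Column totals: 100, 51. Grand total N = 151.
Expected counts (row total × column total / N):
  Red, Type I: 64×100/151 = 42.3841
  Red, Type II: 64×51/151 = 21.6159
  Pink, Type I: 39×100/151 = 25.8278
  Pink, Type II: 39×51/151 = 13.1722
  White, Type I: 48×100/151 = 31.7881
  White, Type II: 48×51/151 = 16.2119
Contributions (O − E)²/E:
  (40 − 42.3841)²/42.3841 = 0.1341
  (24 − 21.6159)²/21.6159 = 0.2630
  (20 − 25.8278)²/25.8278 = 1.3150
  (19 − 13.1722)²/13.1722 = 2.5784
  (40 − 31.7881)²/31.7881 = 2.1214
  (8 − 16.2119)²/16.2119 = 4.1596
χ² = 0.1341 + 0.2630 + 1.3150 + 2.5784 + 2.1214 + 4.1596 = 10.57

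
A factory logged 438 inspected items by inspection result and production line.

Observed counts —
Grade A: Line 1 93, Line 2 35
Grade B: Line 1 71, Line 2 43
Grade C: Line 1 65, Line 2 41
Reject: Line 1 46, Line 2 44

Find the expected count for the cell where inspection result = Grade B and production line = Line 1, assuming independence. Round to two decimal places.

Row total (Grade B) = 114; column total (Line 1) = 275; grand total N = 438.
Expected count = (row total × column total) / N = 114 × 275 / 438 = 71.58.

71.58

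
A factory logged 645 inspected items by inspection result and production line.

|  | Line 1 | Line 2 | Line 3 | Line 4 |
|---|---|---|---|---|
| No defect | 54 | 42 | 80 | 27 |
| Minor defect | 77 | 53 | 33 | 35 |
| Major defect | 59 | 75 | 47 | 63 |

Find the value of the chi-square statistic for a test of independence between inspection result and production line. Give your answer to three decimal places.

Row totals: 203, 198, 244. Column totals: 190, 170, 160, 125. Grand total N = 645.
Expected counts (row total × column total / N):
  No defect, Line 1: 203×190/645 = 59.7984
  No defect, Line 2: 203×170/645 = 53.5039
  No defect, Line 3: 203×160/645 = 50.3566
  No defect, Line 4: 203×125/645 = 39.3411
  Minor defect, Line 1: 198×190/645 = 58.3256
  Minor defect, Line 2: 198×170/645 = 52.1860
  Minor defect, Line 3: 198×160/645 = 49.1163
  Minor defect, Line 4: 198×125/645 = 38.3721
  Major defect, Line 1: 244×190/645 = 71.8760
  Major defect, Line 2: 244×170/645 = 64.3101
  Major defect, Line 3: 244×160/645 = 60.5271
  Major defect, Line 4: 244×125/645 = 47.2868
Contributions (O − E)²/E:
  (54 − 59.7984)²/59.7984 = 0.5622
  (42 − 53.5039)²/53.5039 = 2.4735
  (80 − 50.3566)²/50.3566 = 17.4502
  (27 − 39.3411)²/39.3411 = 3.8713
  (77 − 58.3256)²/58.3256 = 5.9791
  (53 − 52.1860)²/52.1860 = 0.0127
  (33 − 49.1163)²/49.1163 = 5.2882
  (35 − 38.3721)²/38.3721 = 0.2963
  (59 − 71.8760)²/71.8760 = 2.3066
  (75 − 64.3101)²/64.3101 = 1.7769
  (47 − 60.5271)²/60.5271 = 3.0231
  (63 − 47.2868)²/47.2868 = 5.2214
χ² = 0.5622 + 2.4735 + 17.4502 + 3.8713 + 5.9791 + 0.0127 + 5.2882 + 0.2963 + 2.3066 + 1.7769 + 3.0231 + 5.2214 = 48.262

48.262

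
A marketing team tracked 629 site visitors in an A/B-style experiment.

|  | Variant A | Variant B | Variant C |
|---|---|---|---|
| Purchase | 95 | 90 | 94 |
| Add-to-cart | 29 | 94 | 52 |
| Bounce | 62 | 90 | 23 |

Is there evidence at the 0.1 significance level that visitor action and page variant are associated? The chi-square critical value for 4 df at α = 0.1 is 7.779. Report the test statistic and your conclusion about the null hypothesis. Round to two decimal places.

Row totals: 279, 175, 175. Column totals: 186, 274, 169. Grand total N = 629.
Expected counts (row total × column total / N):
  Purchase, Variant A: 279×186/629 = 82.502
  Purchase, Variant B: 279×274/629 = 121.536
  Purchase, Variant C: 279×169/629 = 74.962
  Add-to-cart, Variant A: 175×186/629 = 51.749
  Add-to-cart, Variant B: 175×274/629 = 76.232
  Add-to-cart, Variant C: 175×169/629 = 47.019
  Bounce, Variant A: 175×186/629 = 51.749
  Bounce, Variant B: 175×274/629 = 76.232
  Bounce, Variant C: 175×169/629 = 47.019
Contributions (O − E)²/E:
  (95 − 82.502)²/82.502 = 1.8933
  (90 − 121.536)²/121.536 = 8.1829
  (94 − 74.962)²/74.962 = 4.8351
  (29 − 51.749)²/51.749 = 10.0005
  (94 − 76.232)²/76.232 = 4.1413
  (52 − 47.019)²/47.019 = 0.5277
  (62 − 51.749)²/51.749 = 2.0306
  (90 − 76.232)²/76.232 = 2.4866
  (23 − 47.019)²/47.019 = 12.2698
χ² = 1.8933 + 8.1829 + 4.8351 + 10.0005 + 4.1413 + 0.5277 + 2.0306 + 2.4866 + 12.2698 = 46.37
df = (3−1)(3−1) = 4. Since 46.37 > 7.779, reject the null hypothesis of independence at α = 0.1.

46.37; reject H₀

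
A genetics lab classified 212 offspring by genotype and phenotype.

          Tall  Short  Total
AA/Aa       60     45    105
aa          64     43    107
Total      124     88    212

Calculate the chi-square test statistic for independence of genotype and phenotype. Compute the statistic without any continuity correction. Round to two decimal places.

Grand total N = 212.
Expected counts (row total × column total / N):
  AA/Aa, Tall: 105×124/212 = 61.415
  AA/Aa, Short: 105×88/212 = 43.585
  aa, Tall: 107×124/212 = 62.585
  aa, Short: 107×88/212 = 44.415
Contributions (O − E)²/E:
  (60 − 61.415)²/61.415 = 0.0326
  (45 − 43.585)²/43.585 = 0.0459
  (64 − 62.585)²/62.585 = 0.0320
  (43 − 44.415)²/44.415 = 0.0451
χ² = 0.0326 + 0.0459 + 0.0320 + 0.0451 = 0.16

0.16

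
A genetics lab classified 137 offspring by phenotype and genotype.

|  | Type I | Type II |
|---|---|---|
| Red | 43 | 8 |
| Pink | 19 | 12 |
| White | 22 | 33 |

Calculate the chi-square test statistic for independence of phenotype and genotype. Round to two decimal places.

Row totals: 51, 31, 55. Column totals: 84, 53. Grand total N = 137.
Expected counts (row total × column total / N):
  Red, Type I: 51×84/137 = 31.270
  Red, Type II: 51×53/137 = 19.730
  Pink, Type I: 31×84/137 = 19.007
  Pink, Type II: 31×53/137 = 11.993
  White, Type I: 55×84/137 = 33.723
  White, Type II: 55×53/137 = 21.277
Contributions (O − E)²/E:
  (43 − 31.270)²/31.270 = 4.4002
  (8 − 19.730)²/19.730 = 6.9738
  (19 − 19.007)²/19.007 = 0.0000
  (12 − 11.993)²/11.993 = 0.0000
  (22 − 33.723)²/33.723 = 4.0752
  (33 − 21.277)²/21.277 = 6.4590
χ² = 4.4002 + 6.9738 + 0.0000 + 0.0000 + 4.0752 + 6.4590 = 21.91

21.91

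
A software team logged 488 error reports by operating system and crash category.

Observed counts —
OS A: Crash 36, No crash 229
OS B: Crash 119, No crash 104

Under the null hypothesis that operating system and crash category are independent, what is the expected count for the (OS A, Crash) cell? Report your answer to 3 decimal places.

84.170

Row total (OS A) = 265; column total (Crash) = 155; grand total N = 488.
Expected count = (row total × column total) / N = 265 × 155 / 488 = 84.170.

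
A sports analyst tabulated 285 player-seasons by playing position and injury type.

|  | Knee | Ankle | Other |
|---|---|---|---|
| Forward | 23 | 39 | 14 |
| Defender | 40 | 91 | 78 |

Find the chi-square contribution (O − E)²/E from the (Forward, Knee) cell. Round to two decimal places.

Row total (Forward) = 76; column total (Knee) = 63; N = 285.
Expected count E = 76 × 63 / 285 = 16.800.
Contribution = (O − E)²/E = (23 − 16.800)² / 16.800 = 2.29.

2.29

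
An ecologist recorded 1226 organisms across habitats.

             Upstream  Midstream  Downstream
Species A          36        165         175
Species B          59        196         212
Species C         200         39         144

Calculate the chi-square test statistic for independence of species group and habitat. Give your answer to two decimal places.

Row totals: 376, 467, 383. Column totals: 295, 400, 531. Grand total N = 1226.
Expected counts (row total × column total / N):
  Species A, Upstream: 376×295/1226 = 90.4731
  Species A, Midstream: 376×400/1226 = 122.6754
  Species A, Downstream: 376×531/1226 = 162.8515
  Species B, Upstream: 467×295/1226 = 112.3695
  Species B, Midstream: 467×400/1226 = 152.3654
  Species B, Downstream: 467×531/1226 = 202.2651
  Species C, Upstream: 383×295/1226 = 92.1574
  Species C, Midstream: 383×400/1226 = 124.9592
  Species C, Downstream: 383×531/1226 = 165.8834
Contributions (O − E)²/E:
  (36 − 90.4731)²/90.4731 = 32.7978
  (165 − 122.6754)²/122.6754 = 14.6025
  (175 − 162.8515)²/162.8515 = 0.9063
  (59 − 112.3695)²/112.3695 = 25.3477
  (196 − 152.3654)²/152.3654 = 12.4961
  (212 − 202.2651)²/202.2651 = 0.4685
  (200 − 92.1574)²/92.1574 = 126.1974
  (39 − 124.9592)²/124.9592 = 59.1312
  (144 − 165.8834)²/165.8834 = 2.8869
χ² = 32.7978 + 14.6025 + 0.9063 + 25.3477 + 12.4961 + 0.4685 + 126.1974 + 59.1312 + 2.8869 = 274.83

274.83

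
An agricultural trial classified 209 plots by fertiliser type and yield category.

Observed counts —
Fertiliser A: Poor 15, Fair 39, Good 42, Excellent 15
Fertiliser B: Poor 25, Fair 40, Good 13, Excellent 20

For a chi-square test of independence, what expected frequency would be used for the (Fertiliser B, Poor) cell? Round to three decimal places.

18.756

Row total (Fertiliser B) = 98; column total (Poor) = 40; grand total N = 209.
Expected count = (row total × column total) / N = 98 × 40 / 209 = 18.756.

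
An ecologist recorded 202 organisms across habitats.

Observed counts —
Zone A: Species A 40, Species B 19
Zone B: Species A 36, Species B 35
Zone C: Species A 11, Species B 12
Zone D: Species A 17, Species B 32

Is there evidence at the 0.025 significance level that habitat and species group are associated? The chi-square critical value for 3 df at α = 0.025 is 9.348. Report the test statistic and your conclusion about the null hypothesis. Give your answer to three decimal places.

Row totals: 59, 71, 23, 49. Column totals: 104, 98. Grand total N = 202.
Expected counts (row total × column total / N):
  Zone A, Species A: 59×104/202 = 30.3762
  Zone A, Species B: 59×98/202 = 28.6238
  Zone B, Species A: 71×104/202 = 36.5545
  Zone B, Species B: 71×98/202 = 34.4455
  Zone C, Species A: 23×104/202 = 11.8416
  Zone C, Species B: 23×98/202 = 11.1584
  Zone D, Species A: 49×104/202 = 25.2277
  Zone D, Species B: 49×98/202 = 23.7723
Contributions (O − E)²/E:
  (40 − 30.3762)²/30.3762 = 3.0490
  (19 − 28.6238)²/28.6238 = 3.2357
  (36 − 36.5545)²/36.5545 = 0.0084
  (35 − 34.4455)²/34.4455 = 0.0089
  (11 − 11.8416)²/11.8416 = 0.0598
  (12 − 11.1584)²/11.1584 = 0.0635
  (17 − 25.2277)²/25.2277 = 2.6834
  (32 − 23.7723)²/23.7723 = 2.8476
χ² = 3.0490 + 3.2357 + 0.0084 + 0.0089 + 0.0598 + 0.0635 + 2.6834 + 2.8476 = 11.956
df = (4−1)(2−1) = 3. Since 11.956 > 9.348, reject the null hypothesis of independence at α = 0.025.

11.956; reject H₀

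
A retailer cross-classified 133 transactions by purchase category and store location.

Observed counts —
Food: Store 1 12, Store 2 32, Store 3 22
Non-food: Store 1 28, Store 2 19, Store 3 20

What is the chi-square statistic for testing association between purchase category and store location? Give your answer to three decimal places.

Row totals: 66, 67. Column totals: 40, 51, 42. Grand total N = 133.
Expected counts (row total × column total / N):
  Food, Store 1: 66×40/133 = 19.8496
  Food, Store 2: 66×51/133 = 25.3083
  Food, Store 3: 66×42/133 = 20.8421
  Non-food, Store 1: 67×40/133 = 20.1504
  Non-food, Store 2: 67×51/133 = 25.6917
  Non-food, Store 3: 67×42/133 = 21.1579
Contributions (O − E)²/E:
  (12 − 19.8496)²/19.8496 = 3.1042
  (32 − 25.3083)²/25.3083 = 1.7693
  (22 − 20.8421)²/20.8421 = 0.0643
  (28 − 20.1504)²/20.1504 = 3.0578
  (19 − 25.6917)²/25.6917 = 1.7429
  (20 − 21.1579)²/21.1579 = 0.0634
χ² = 3.1042 + 1.7693 + 0.0643 + 3.0578 + 1.7429 + 0.0634 = 9.802

9.802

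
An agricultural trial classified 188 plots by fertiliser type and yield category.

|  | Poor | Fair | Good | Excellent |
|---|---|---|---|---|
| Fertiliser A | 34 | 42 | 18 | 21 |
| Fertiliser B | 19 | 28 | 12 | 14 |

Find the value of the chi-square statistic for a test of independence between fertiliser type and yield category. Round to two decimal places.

0.28

Row totals: 115, 73. Column totals: 53, 70, 30, 35. Grand total N = 188.
Expected counts (row total × column total / N):
  Fertiliser A, Poor: 115×53/188 = 32.420
  Fertiliser A, Fair: 115×70/188 = 42.819
  Fertiliser A, Good: 115×30/188 = 18.351
  Fertiliser A, Excellent: 115×35/188 = 21.410
  Fertiliser B, Poor: 73×53/188 = 20.580
  Fertiliser B, Fair: 73×70/188 = 27.181
  Fertiliser B, Good: 73×30/188 = 11.649
  Fertiliser B, Excellent: 73×35/188 = 13.590
Contributions (O − E)²/E:
  (34 − 32.420)²/32.420 = 0.0770
  (42 − 42.819)²/42.819 = 0.0157
  (18 − 18.351)²/18.351 = 0.0067
  (21 − 21.410)²/21.410 = 0.0079
  (19 − 20.580)²/20.580 = 0.1213
  (28 − 27.181)²/27.181 = 0.0247
  (12 − 11.649)²/11.649 = 0.0106
  (14 − 13.590)²/13.590 = 0.0124
χ² = 0.0770 + 0.0157 + 0.0067 + 0.0079 + 0.1213 + 0.0247 + 0.0106 + 0.0124 = 0.28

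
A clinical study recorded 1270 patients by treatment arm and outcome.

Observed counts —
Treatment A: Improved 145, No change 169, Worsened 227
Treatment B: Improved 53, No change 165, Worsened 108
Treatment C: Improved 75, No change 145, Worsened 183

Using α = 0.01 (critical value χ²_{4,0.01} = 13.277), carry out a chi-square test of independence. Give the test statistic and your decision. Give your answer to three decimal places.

Row totals: 541, 326, 403. Column totals: 273, 479, 518. Grand total N = 1270.
Expected counts (row total × column total / N):
  Treatment A, Improved: 541×273/1270 = 116.2937
  Treatment A, No change: 541×479/1270 = 204.0465
  Treatment A, Worsened: 541×518/1270 = 220.6598
  Treatment B, Improved: 326×273/1270 = 70.0772
  Treatment B, No change: 326×479/1270 = 122.9559
  Treatment B, Worsened: 326×518/1270 = 132.9669
  Treatment C, Improved: 403×273/1270 = 86.6291
  Treatment C, No change: 403×479/1270 = 151.9976
  Treatment C, Worsened: 403×518/1270 = 164.3732
Contributions (O − E)²/E:
  (145 − 116.2937)²/116.2937 = 7.0860
  (169 − 204.0465)²/204.0465 = 6.0195
  (227 − 220.6598)²/220.6598 = 0.1822
  (53 − 70.0772)²/70.0772 = 4.1616
  (165 − 122.9559)²/122.9559 = 14.3768
  (108 − 132.9669)²/132.9669 = 4.6880
  (75 − 86.6291)²/86.6291 = 1.5611
  (145 − 151.9976)²/151.9976 = 0.3222
  (183 − 164.3732)²/164.3732 = 2.1108
χ² = 7.0860 + 6.0195 + 0.1822 + 4.1616 + 14.3768 + 4.6880 + 1.5611 + 0.3222 + 2.1108 = 40.508
df = (3−1)(3−1) = 4. Since 40.508 > 13.277, reject the null hypothesis of independence at α = 0.01.

40.508; reject H₀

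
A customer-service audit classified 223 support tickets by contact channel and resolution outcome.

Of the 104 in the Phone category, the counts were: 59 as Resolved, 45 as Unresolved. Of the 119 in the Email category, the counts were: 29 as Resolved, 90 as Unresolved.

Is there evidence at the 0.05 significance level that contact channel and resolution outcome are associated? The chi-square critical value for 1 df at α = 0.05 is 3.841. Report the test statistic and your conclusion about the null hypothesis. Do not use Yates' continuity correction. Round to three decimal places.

24.328; reject H₀

Row totals: 104, 119. Column totals: 88, 135. Grand total N = 223.
Expected counts (row total × column total / N):
  Phone, Resolved: 104×88/223 = 41.0404
  Phone, Unresolved: 104×135/223 = 62.9596
  Email, Resolved: 119×88/223 = 46.9596
  Email, Unresolved: 119×135/223 = 72.0404
Contributions (O − E)²/E:
  (59 − 41.0404)²/41.0404 = 7.8593
  (45 − 62.9596)²/62.9596 = 5.1231
  (29 − 46.9596)²/46.9596 = 6.8686
  (90 − 72.0404)²/72.0404 = 4.4773
χ² = 7.8593 + 5.1231 + 6.8686 + 4.4773 = 24.328
df = (2−1)(2−1) = 1. Since 24.328 > 3.841, reject the null hypothesis of independence at α = 0.05.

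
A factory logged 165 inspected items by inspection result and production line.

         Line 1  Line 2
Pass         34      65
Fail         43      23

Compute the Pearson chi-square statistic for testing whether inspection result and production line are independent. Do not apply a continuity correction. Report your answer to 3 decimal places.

15.101

Row totals: 99, 66. Column totals: 77, 88. Grand total N = 165.
Expected counts (row total × column total / N):
  Pass, Line 1: 99×77/165 = 46.2000
  Pass, Line 2: 99×88/165 = 52.8000
  Fail, Line 1: 66×77/165 = 30.8000
  Fail, Line 2: 66×88/165 = 35.2000
Contributions (O − E)²/E:
  (34 − 46.2000)²/46.2000 = 3.2216
  (65 − 52.8000)²/52.8000 = 2.8189
  (43 − 30.8000)²/30.8000 = 4.8325
  (23 − 35.2000)²/35.2000 = 4.2284
χ² = 3.2216 + 2.8189 + 4.8325 + 4.2284 = 15.101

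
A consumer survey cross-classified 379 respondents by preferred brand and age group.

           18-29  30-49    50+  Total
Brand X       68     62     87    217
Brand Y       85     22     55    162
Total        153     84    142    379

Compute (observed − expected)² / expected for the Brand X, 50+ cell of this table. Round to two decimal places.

Row total (Brand X) = 217; column total (50+) = 142; N = 379.
Expected count E = 217 × 142 / 379 = 81.303.
Contribution = (O − E)²/E = (87 − 81.303)² / 81.303 = 0.40.

0.40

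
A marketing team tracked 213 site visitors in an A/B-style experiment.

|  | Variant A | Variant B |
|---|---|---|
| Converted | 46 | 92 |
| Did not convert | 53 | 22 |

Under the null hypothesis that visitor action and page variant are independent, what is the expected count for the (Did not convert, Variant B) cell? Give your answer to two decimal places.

40.14

Row total (Did not convert) = 75; column total (Variant B) = 114; grand total N = 213.
Expected count = (row total × column total) / N = 75 × 114 / 213 = 40.14.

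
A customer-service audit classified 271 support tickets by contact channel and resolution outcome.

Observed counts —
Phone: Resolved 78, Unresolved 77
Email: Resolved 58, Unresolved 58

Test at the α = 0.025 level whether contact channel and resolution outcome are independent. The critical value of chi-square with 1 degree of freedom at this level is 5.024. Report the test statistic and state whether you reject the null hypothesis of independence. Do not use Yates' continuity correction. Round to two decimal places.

Row totals: 155, 116. Column totals: 136, 135. Grand total N = 271.
Expected counts (row total × column total / N):
  Phone, Resolved: 155×136/271 = 77.786
  Phone, Unresolved: 155×135/271 = 77.214
  Email, Resolved: 116×136/271 = 58.214
  Email, Unresolved: 116×135/271 = 57.786
Contributions (O − E)²/E:
  (78 − 77.786)²/77.786 = 0.0006
  (77 − 77.214)²/77.214 = 0.0006
  (58 − 58.214)²/58.214 = 0.0008
  (58 − 57.786)²/57.786 = 0.0008
χ² = 0.0006 + 0.0006 + 0.0008 + 0.0008 = 0.00
df = (2−1)(2−1) = 1. Since 0.00 < 5.024, fail to reject the null hypothesis of independence at α = 0.025.

0.00; fail to reject H₀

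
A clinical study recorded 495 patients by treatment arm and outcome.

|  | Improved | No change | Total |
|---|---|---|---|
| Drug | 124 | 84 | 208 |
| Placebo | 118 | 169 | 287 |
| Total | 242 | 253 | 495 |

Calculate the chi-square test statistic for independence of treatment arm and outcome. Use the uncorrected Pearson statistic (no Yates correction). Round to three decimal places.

Grand total N = 495.
Expected counts (row total × column total / N):
  Drug, Improved: 208×242/495 = 101.6889
  Drug, No change: 208×253/495 = 106.3111
  Placebo, Improved: 287×242/495 = 140.3111
  Placebo, No change: 287×253/495 = 146.6889
Contributions (O − E)²/E:
  (124 − 101.6889)²/101.6889 = 4.8952
  (84 − 106.3111)²/106.3111 = 4.6823
  (118 − 140.3111)²/140.3111 = 3.5477
  (169 − 146.6889)²/146.6889 = 3.3935
χ² = 4.8952 + 4.6823 + 3.5477 + 3.3935 = 16.519

16.519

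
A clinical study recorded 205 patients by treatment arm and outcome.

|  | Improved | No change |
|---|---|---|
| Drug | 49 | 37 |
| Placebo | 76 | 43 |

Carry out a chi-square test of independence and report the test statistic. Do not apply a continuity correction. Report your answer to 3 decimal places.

0.996

Row totals: 86, 119. Column totals: 125, 80. Grand total N = 205.
Expected counts (row total × column total / N):
  Drug, Improved: 86×125/205 = 52.4390
  Drug, No change: 86×80/205 = 33.5610
  Placebo, Improved: 119×125/205 = 72.5610
  Placebo, No change: 119×80/205 = 46.4390
Contributions (O − E)²/E:
  (49 − 52.4390)²/52.4390 = 0.2255
  (37 − 33.5610)²/33.5610 = 0.3524
  (76 − 72.5610)²/72.5610 = 0.1630
  (43 − 46.4390)²/46.4390 = 0.2547
χ² = 0.2255 + 0.3524 + 0.1630 + 0.2547 = 0.996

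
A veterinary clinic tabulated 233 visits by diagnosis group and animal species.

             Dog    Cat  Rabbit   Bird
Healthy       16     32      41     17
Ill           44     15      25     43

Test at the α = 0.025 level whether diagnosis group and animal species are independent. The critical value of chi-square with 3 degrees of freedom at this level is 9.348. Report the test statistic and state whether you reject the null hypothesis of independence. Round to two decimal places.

32.73; reject H₀

Row totals: 106, 127. Column totals: 60, 47, 66, 60. Grand total N = 233.
Expected counts (row total × column total / N):
  Healthy, Dog: 106×60/233 = 27.296
  Healthy, Cat: 106×47/233 = 21.382
  Healthy, Rabbit: 106×66/233 = 30.026
  Healthy, Bird: 106×60/233 = 27.296
  Ill, Dog: 127×60/233 = 32.704
  Ill, Cat: 127×47/233 = 25.618
  Ill, Rabbit: 127×66/233 = 35.974
  Ill, Bird: 127×60/233 = 32.704
Contributions (O − E)²/E:
  (16 − 27.296)²/27.296 = 4.6747
  (32 − 21.382)²/21.382 = 5.2727
  (41 − 30.026)²/30.026 = 4.0108
  (17 − 27.296)²/27.296 = 3.8836
  (44 − 32.704)²/32.704 = 3.9017
  (15 − 25.618)²/25.618 = 4.4009
  (25 − 35.974)²/35.974 = 3.3477
  (43 − 32.704)²/32.704 = 3.2414
χ² = 4.6747 + 5.2727 + 4.0108 + 3.8836 + 3.9017 + 4.4009 + 3.3477 + 3.2414 = 32.73
df = (2−1)(4−1) = 3. Since 32.73 > 9.348, reject the null hypothesis of independence at α = 0.025.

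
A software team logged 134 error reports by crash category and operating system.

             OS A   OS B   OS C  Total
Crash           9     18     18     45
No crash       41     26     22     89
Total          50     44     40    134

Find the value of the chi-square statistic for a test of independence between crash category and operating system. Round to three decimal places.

Grand total N = 134.
Expected counts (row total × column total / N):
  Crash, OS A: 45×50/134 = 16.7910
  Crash, OS B: 45×44/134 = 14.7761
  Crash, OS C: 45×40/134 = 13.4328
  No crash, OS A: 89×50/134 = 33.2090
  No crash, OS B: 89×44/134 = 29.2239
  No crash, OS C: 89×40/134 = 26.5672
Contributions (O − E)²/E:
  (9 − 16.7910)²/16.7910 = 3.6150
  (18 − 14.7761)²/14.7761 = 0.7034
  (18 − 13.4328)²/13.4328 = 1.5529
  (41 − 33.2090)²/33.2090 = 1.8278
  (26 − 29.2239)²/29.2239 = 0.3557
  (22 − 26.5672)²/26.5672 = 0.7852
χ² = 3.6150 + 0.7034 + 1.5529 + 1.8278 + 0.3557 + 0.7852 = 8.840

8.840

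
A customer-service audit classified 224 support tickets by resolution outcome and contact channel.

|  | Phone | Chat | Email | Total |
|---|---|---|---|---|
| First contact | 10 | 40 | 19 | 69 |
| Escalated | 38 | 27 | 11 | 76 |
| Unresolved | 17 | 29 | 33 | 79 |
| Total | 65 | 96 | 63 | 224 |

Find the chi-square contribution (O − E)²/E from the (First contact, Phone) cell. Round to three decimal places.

5.017

Row total (First contact) = 69; column total (Phone) = 65; N = 224.
Expected count E = 69 × 65 / 224 = 20.0223.
Contribution = (O − E)²/E = (10 − 20.0223)² / 20.0223 = 5.017.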